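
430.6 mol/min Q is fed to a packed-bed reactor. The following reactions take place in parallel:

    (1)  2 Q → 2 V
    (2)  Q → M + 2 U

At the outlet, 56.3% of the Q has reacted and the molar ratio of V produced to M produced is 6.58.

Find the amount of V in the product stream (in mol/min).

210 mol/min

Conversion of Q: Q consumed = 0.563 × 430.6 = 242.4 mol/min = 2ξ₁ + 1ξ₂.
Selectivity: 2ξ₁ / (1ξ₂) = 6.58 → ξ₁ = 3.29 ξ₂.
Substitute: (2·3.29 + 1) ξ₂ = 242.4 → ξ₂ = 31.98 mol/min, ξ₁ = 105.2 mol/min.
Outlet amounts (n = n₀ + Σ ν·ξ):
  Q: 430.6 − 2(105.2) − 1(31.98) = 188.2
  V: 0 + 2(105.2) = 210.4
  M: 0 + 1(31.98) = 31.98
  U: 0 + 2(31.98) = 63.97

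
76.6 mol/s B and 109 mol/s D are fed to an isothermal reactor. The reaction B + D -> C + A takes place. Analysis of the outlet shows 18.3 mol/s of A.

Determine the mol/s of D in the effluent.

For A: n = n₀ + 1ξ → 18.3 = 0 + 1ξ, giving ξ = 18.3 mol/s.
Outlet amounts (n = n₀ + ν ξ):
  B: 76.6 − 1(18.3) = 58.3
  D: 109 − 1(18.3) = 90.7
  C: 0 + 1(18.3) = 18.3
  A: 0 + 1(18.3) = 18.3

90.7 mol/s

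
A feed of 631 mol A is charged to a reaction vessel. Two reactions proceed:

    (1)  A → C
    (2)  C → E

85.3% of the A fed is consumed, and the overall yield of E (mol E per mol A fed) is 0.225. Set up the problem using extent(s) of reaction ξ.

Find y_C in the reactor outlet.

Conversion of A: A consumed = 1ξ₁ = 0.853 × 631 → ξ₁ = 538.2 mol.
Yield of E: 1ξ₂ / 631 = 0.225 → ξ₂ = 142 mol.
Outlet amounts (n = n₀ + Σ ν·ξ):
  A: 631 − 1(538.2) = 92.76
  C: 0 + 1(538.2) − 1(142) = 396.3
  E: 0 + 1(142) = 142
Total out = 631 mol; y_C = 396.3 / 631 = 0.628.

0.628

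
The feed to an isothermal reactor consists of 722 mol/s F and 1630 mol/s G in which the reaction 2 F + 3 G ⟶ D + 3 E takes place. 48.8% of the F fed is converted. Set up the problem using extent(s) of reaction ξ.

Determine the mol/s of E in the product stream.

529 mol/s

F reacted = 0.488 × 722 = 352.3 mol/s; ν_F = −2, so ξ = 352.3/2 = 176.2 mol/s.
Outlet amounts (n = n₀ + ν ξ):
  F: 722 − 2(176.2) = 369.7
  G: 1630 − 3(176.2) = 1101
  D: 0 + 1(176.2) = 176.2
  E: 0 + 3(176.2) = 528.5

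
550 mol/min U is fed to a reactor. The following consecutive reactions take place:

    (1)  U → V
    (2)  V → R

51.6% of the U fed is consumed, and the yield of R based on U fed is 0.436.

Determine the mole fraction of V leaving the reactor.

0.08

Conversion of U: U consumed = 1ξ₁ = 0.516 × 550 → ξ₁ = 283.8 mol/min.
Yield of R: 1ξ₂ / 550 = 0.436 → ξ₂ = 239.8 mol/min.
Outlet amounts (n = n₀ + Σ ν·ξ):
  U: 550 − 1(283.8) = 266.2
  V: 0 + 1(283.8) − 1(239.8) = 44
  R: 0 + 1(239.8) = 239.8
Total out = 550 mol/min; y_V = 44 / 550 = 0.08.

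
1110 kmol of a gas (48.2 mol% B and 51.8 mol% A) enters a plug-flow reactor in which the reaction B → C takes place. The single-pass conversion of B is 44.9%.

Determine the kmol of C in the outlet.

B reacted = 0.449 × 535 = 240.2 kmol; ν_B = −1, so ξ = 240.2/1 = 240.2 kmol.
Outlet amounts (n = n₀ + ν ξ):
  B: 535 − 1(240.2) = 294.8
  C: 0 + 1(240.2) = 240.2
  A: 575 (inert)

240 kmol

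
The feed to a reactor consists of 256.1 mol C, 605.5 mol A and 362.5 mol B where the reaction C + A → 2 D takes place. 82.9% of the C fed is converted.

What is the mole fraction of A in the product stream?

0.321

C reacted = 0.829 × 256.1 = 212.3 mol; ν_C = −1, so ξ = 212.3/1 = 212.3 mol.
Outlet amounts (n = n₀ + ν ξ):
  C: 256.1 − 1(212.3) = 43.79
  A: 605.5 − 1(212.3) = 393.2
  D: 0 + 2(212.3) = 424.6
  B: 362.5 (inert)
Total out = 1224 mol; y_A = 393.2 / 1224 = 0.3212.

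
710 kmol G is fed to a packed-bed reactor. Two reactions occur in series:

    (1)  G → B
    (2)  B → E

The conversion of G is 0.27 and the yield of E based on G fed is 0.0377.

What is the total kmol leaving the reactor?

Conversion of G: G consumed = 1ξ₁ = 0.27 × 710 → ξ₁ = 191.7 kmol.
Yield of E: 1ξ₂ / 710 = 0.0377 → ξ₂ = 26.77 kmol.
Outlet amounts (n = n₀ + Σ ν·ξ):
  G: 710 − 1(191.7) = 518.3
  B: 0 + 1(191.7) − 1(26.77) = 164.9
  E: 0 + 1(26.77) = 26.77
Total out = 518.3 + 164.9 + 26.77 = 710 kmol.

710 kmol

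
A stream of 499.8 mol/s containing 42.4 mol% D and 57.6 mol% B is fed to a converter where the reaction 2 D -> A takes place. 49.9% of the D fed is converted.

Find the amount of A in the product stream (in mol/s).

D reacted = 0.499 × 211.9 = 105.7 mol/s; ν_D = −2, so ξ = 105.7/2 = 52.87 mol/s.
Outlet amounts (n = n₀ + ν ξ):
  D: 211.9 − 2(52.87) = 106.2
  A: 0 + 1(52.87) = 52.87
  B: 287.9 (inert)

52.9 mol/s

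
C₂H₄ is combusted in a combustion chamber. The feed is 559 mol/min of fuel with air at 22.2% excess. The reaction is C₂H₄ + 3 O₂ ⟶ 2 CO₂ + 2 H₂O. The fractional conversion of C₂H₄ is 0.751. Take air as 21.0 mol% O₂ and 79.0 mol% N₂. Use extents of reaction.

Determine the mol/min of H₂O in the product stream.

Stoichiometric O₂ = 3 × 559 = 1677 mol/min; O₂ fed = 1677 × 1.222 = 2049 mol/min.
N₂ fed = 2049 × 79/21 = 7709 mol/min.
Fuel reacted = 0.751 × 559 → ξ = 419.8 mol/min.
Outlet (n = n₀ + ν ξ):
  C₂H₄: 559 − 1(419.8) = 139.2
  O₂: 2049 − 3(419.8) = 789.9
  N₂: 7709 (inert)
  CO₂: 0 + 2(419.8) = 839.6
  H₂O: 0 + 2(419.8) = 839.6

840 mol/min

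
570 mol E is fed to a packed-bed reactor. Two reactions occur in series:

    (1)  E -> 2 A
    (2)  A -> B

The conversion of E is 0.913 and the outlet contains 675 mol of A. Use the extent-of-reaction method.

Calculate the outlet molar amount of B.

366 mol

Conversion of E: E consumed = 1ξ₁ = 0.913 × 570 → ξ₁ = 520.4 mol.
A balance: n_A = 0 + 2ξ₁ − 1ξ₂ = 675 → ξ₂ = (2·520.4 − 675)/1 = 365.8 mol.
Outlet amounts (n = n₀ + Σ ν·ξ):
  E: 570 − 1(520.4) = 49.59
  A: 0 + 2(520.4) − 1(365.8) = 675
  B: 0 + 1(365.8) = 365.8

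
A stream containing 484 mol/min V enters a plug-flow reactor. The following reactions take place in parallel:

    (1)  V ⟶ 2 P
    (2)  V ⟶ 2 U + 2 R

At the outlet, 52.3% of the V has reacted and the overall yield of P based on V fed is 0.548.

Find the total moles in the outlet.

Yield of P: 2ξ₁ / 484 = 0.548 → ξ₁ = 132.6 mol/min.
Conversion of V: 1ξ₁ + 1ξ₂ = 0.523 × 484 = 253.1 → ξ₂ = 120.5 mol/min.
Outlet amounts (n = n₀ + Σ ν·ξ):
  V: 484 − 1(132.6) − 1(120.5) = 230.9
  P: 0 + 2(132.6) = 265.2
  U: 0 + 2(120.5) = 241
  R: 0 + 2(120.5) = 241
Total out = 230.9 + 265.2 + 241 + 241 = 978.2 mol/min.

978 mol/min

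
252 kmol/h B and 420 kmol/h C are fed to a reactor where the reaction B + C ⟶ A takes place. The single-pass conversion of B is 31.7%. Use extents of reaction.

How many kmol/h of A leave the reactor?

B reacted = 0.317 × 252 = 79.88 kmol/h; ν_B = −1, so ξ = 79.88/1 = 79.88 kmol/h.
Outlet amounts (n = n₀ + ν ξ):
  B: 252 − 1(79.88) = 172.1
  C: 420 − 1(79.88) = 340.1
  A: 0 + 1(79.88) = 79.88

79.9 kmol/h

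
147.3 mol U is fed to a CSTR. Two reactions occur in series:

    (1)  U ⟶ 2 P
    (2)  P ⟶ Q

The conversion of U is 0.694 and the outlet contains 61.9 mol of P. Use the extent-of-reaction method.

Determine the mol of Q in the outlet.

Conversion of U: U consumed = 1ξ₁ = 0.694 × 147.3 → ξ₁ = 102.2 mol.
P balance: n_P = 0 + 2ξ₁ − 1ξ₂ = 61.9 → ξ₂ = (2·102.2 − 61.9)/1 = 142.6 mol.
Outlet amounts (n = n₀ + Σ ν·ξ):
  U: 147.3 − 1(102.2) = 45.07
  P: 0 + 2(102.2) − 1(142.6) = 61.9
  Q: 0 + 1(142.6) = 142.6

143 mol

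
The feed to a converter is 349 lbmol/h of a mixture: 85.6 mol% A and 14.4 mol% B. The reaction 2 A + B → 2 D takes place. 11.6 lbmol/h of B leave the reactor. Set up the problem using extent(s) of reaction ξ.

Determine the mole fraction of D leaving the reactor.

For B: n = n₀ − 1ξ → 11.6 = 50.26 − 1ξ, giving ξ = 38.66 lbmol/h.
Outlet amounts (n = n₀ + ν ξ):
  A: 298.7 − 2(38.66) = 221.4
  B: 50.26 − 1(38.66) = 11.6
  D: 0 + 2(38.66) = 77.31
Total out = 310.3 lbmol/h; y_D = 77.31 / 310.3 = 0.2491.

0.249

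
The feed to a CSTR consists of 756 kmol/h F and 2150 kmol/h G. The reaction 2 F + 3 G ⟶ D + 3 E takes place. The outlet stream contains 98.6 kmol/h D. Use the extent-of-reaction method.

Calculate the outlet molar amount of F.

For D: n = n₀ + 1ξ → 98.6 = 0 + 1ξ, giving ξ = 98.6 kmol/h.
Outlet amounts (n = n₀ + ν ξ):
  F: 756 − 2(98.6) = 558.8
  G: 2150 − 3(98.6) = 1854
  D: 0 + 1(98.6) = 98.6
  E: 0 + 3(98.6) = 295.8

559 kmol/h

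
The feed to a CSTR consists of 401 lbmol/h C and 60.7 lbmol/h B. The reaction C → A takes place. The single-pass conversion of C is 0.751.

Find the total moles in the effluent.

C reacted = 0.751 × 401 = 301.2 lbmol/h; ν_C = −1, so ξ = 301.2/1 = 301.2 lbmol/h.
Outlet amounts (n = n₀ + ν ξ):
  C: 401 − 1(301.2) = 99.85
  A: 0 + 1(301.2) = 301.2
  B: 60.7 (inert)
Total out = 99.85 + 301.2 + 60.7 = 461.7 lbmol/h.

462 lbmol/h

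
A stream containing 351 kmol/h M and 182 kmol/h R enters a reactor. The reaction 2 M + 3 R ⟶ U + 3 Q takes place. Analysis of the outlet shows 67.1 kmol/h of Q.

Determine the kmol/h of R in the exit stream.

For Q: n = n₀ + 3ξ → 67.1 = 0 + 3ξ, giving ξ = 22.37 kmol/h.
Outlet amounts (n = n₀ + ν ξ):
  M: 351 − 2(22.37) = 306.3
  R: 182 − 3(22.37) = 114.9
  U: 0 + 1(22.37) = 22.37
  Q: 0 + 3(22.37) = 67.1

115 kmol/h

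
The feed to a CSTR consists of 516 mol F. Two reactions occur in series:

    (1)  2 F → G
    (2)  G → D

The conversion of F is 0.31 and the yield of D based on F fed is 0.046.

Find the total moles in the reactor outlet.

436 mol

Conversion of F: F consumed = 2ξ₁ = 0.31 × 516 → ξ₁ = 79.98 mol.
Yield of D: 1ξ₂ / 516 = 0.046 → ξ₂ = 23.74 mol.
Outlet amounts (n = n₀ + Σ ν·ξ):
  F: 516 − 2(79.98) = 356
  G: 0 + 1(79.98) − 1(23.74) = 56.24
  D: 0 + 1(23.74) = 23.74
Total out = 356 + 56.24 + 23.74 = 436 mol.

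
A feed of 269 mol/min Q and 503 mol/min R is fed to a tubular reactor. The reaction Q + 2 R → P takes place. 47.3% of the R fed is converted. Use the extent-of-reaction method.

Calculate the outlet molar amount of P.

R reacted = 0.473 × 503 = 237.9 mol/min; ν_R = −2, so ξ = 237.9/2 = 119 mol/min.
Outlet amounts (n = n₀ + ν ξ):
  Q: 269 − 1(119) = 150
  R: 503 − 2(119) = 265.1
  P: 0 + 1(119) = 119

119 mol/min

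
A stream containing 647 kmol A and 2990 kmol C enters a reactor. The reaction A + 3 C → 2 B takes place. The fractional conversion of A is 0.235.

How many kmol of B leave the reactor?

304 kmol

A reacted = 0.235 × 647 = 152 kmol; ν_A = −1, so ξ = 152/1 = 152 kmol.
Outlet amounts (n = n₀ + ν ξ):
  A: 647 − 1(152) = 495
  C: 2990 − 3(152) = 2534
  B: 0 + 2(152) = 304.1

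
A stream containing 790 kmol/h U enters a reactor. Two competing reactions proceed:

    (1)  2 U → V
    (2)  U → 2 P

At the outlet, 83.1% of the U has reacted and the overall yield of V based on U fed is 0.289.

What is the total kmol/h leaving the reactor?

Yield of V: 1ξ₁ / 790 = 0.289 → ξ₁ = 228.3 kmol/h.
Conversion of U: 2ξ₁ + 1ξ₂ = 0.831 × 790 = 656.5 → ξ₂ = 199.9 kmol/h.
Outlet amounts (n = n₀ + Σ ν·ξ):
  U: 790 − 2(228.3) − 1(199.9) = 133.5
  V: 0 + 1(228.3) = 228.3
  P: 0 + 2(199.9) = 399.7
Total out = 133.5 + 228.3 + 399.7 = 761.6 kmol/h.

762 kmol/h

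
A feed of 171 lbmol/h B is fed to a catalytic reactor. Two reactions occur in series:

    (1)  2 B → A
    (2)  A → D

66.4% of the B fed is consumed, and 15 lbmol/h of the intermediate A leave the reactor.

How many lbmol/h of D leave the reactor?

Conversion of B: B consumed = 2ξ₁ = 0.664 × 171 → ξ₁ = 56.77 lbmol/h.
A balance: n_A = 0 + 1ξ₁ − 1ξ₂ = 15 → ξ₂ = (1·56.77 − 15)/1 = 41.77 lbmol/h.
Outlet amounts (n = n₀ + Σ ν·ξ):
  B: 171 − 2(56.77) = 57.46
  A: 0 + 1(56.77) − 1(41.77) = 15
  D: 0 + 1(41.77) = 41.77

41.8 lbmol/h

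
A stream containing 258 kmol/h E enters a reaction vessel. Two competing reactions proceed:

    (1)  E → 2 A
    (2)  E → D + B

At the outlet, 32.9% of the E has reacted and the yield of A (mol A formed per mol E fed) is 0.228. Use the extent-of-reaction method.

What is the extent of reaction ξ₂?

Yield of A: 2ξ₁ / 258 = 0.228 → ξ₁ = 29.41 kmol/h.
Conversion of E: 1ξ₁ + 1ξ₂ = 0.329 × 258 = 84.88 → ξ₂ = 55.47 kmol/h.
Outlet amounts (n = n₀ + Σ ν·ξ):
  E: 258 − 1(29.41) − 1(55.47) = 173.1
  A: 0 + 2(29.41) = 58.82
  D: 0 + 1(55.47) = 55.47
  B: 0 + 1(55.47) = 55.47

ξ₂ = 55.5 kmol/h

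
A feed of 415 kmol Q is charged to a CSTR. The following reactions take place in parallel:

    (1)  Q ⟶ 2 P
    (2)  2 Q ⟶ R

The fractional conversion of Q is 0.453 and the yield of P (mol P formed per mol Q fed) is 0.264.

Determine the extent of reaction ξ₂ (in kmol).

ξ₂ = 66.6 kmol

Yield of P: 2ξ₁ / 415 = 0.264 → ξ₁ = 54.78 kmol.
Conversion of Q: 1ξ₁ + 2ξ₂ = 0.453 × 415 = 188 → ξ₂ = 66.61 kmol.
Outlet amounts (n = n₀ + Σ ν·ξ):
  Q: 415 − 1(54.78) − 2(66.61) = 227
  P: 0 + 2(54.78) = 109.6
  R: 0 + 1(66.61) = 66.61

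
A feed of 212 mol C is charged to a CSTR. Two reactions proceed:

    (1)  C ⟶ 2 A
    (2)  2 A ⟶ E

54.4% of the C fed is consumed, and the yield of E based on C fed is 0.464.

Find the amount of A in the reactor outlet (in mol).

33.9 mol

Conversion of C: C consumed = 1ξ₁ = 0.544 × 212 → ξ₁ = 115.3 mol.
Yield of E: 1ξ₂ / 212 = 0.464 → ξ₂ = 98.37 mol.
Outlet amounts (n = n₀ + Σ ν·ξ):
  C: 212 − 1(115.3) = 96.67
  A: 0 + 2(115.3) − 2(98.37) = 33.92
  E: 0 + 1(98.37) = 98.37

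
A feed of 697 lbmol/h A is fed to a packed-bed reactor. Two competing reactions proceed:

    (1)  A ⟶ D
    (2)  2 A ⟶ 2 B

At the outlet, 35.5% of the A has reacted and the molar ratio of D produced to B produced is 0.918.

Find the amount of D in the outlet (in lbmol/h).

118 lbmol/h

Conversion of A: A consumed = 0.355 × 697 = 247.4 lbmol/h = 1ξ₁ + 2ξ₂.
Selectivity: 1ξ₁ / (2ξ₂) = 0.918 → ξ₁ = 1.836 ξ₂.
Substitute: (1·1.836 + 2) ξ₂ = 247.4 → ξ₂ = 64.5 lbmol/h, ξ₁ = 118.4 lbmol/h.
Outlet amounts (n = n₀ + Σ ν·ξ):
  A: 697 − 1(118.4) − 2(64.5) = 449.6
  D: 0 + 1(118.4) = 118.4
  B: 0 + 2(64.5) = 129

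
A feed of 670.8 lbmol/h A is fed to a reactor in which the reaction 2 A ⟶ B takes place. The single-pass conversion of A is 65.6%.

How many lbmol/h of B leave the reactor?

A reacted = 0.656 × 670.8 = 440 lbmol/h; ν_A = −2, so ξ = 440/2 = 220 lbmol/h.
Outlet amounts (n = n₀ + ν ξ):
  A: 670.8 − 2(220) = 230.8
  B: 0 + 1(220) = 220

220 lbmol/h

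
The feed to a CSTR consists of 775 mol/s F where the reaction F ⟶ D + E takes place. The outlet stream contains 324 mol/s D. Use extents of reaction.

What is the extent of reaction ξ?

ξ = 324 mol/s

For D: n = n₀ + 1ξ → 324 = 0 + 1ξ, giving ξ = 324 mol/s.
Outlet amounts (n = n₀ + ν ξ):
  F: 775 − 1(324) = 451
  D: 0 + 1(324) = 324
  E: 0 + 1(324) = 324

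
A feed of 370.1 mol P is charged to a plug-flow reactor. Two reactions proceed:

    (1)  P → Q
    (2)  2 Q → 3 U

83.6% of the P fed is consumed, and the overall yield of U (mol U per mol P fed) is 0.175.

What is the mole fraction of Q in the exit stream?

0.68

Conversion of P: P consumed = 1ξ₁ = 0.836 × 370.1 → ξ₁ = 309.4 mol.
Yield of U: 3ξ₂ / 370.1 = 0.175 → ξ₂ = 21.59 mol.
Outlet amounts (n = n₀ + Σ ν·ξ):
  P: 370.1 − 1(309.4) = 60.7
  Q: 0 + 1(309.4) − 2(21.59) = 266.2
  U: 0 + 3(21.59) = 64.77
Total out = 391.7 mol; y_Q = 266.2 / 391.7 = 0.6797.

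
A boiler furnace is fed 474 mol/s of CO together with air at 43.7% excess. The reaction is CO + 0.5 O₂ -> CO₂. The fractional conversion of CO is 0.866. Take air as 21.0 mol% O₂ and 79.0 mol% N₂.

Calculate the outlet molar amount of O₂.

135 mol/s

Stoichiometric O₂ = 0.5 × 474 = 237 mol/s; O₂ fed = 237 × 1.437 = 340.6 mol/s.
N₂ fed = 340.6 × 79/21 = 1281 mol/s.
Fuel reacted = 0.866 × 474 → ξ = 410.5 mol/s.
Outlet (n = n₀ + ν ξ):
  CO: 474 − 1(410.5) = 63.52
  O₂: 340.6 − 0.5(410.5) = 135.3
  N₂: 1281 (inert)
  CO₂: 0 + 1(410.5) = 410.5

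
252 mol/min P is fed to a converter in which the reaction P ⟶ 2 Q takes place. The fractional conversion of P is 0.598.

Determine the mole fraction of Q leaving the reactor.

0.748

P reacted = 0.598 × 252 = 150.7 mol/min; ν_P = −1, so ξ = 150.7/1 = 150.7 mol/min.
Outlet amounts (n = n₀ + ν ξ):
  P: 252 − 1(150.7) = 101.3
  Q: 0 + 2(150.7) = 301.4
Total out = 402.7 mol/min; y_Q = 301.4 / 402.7 = 0.7484.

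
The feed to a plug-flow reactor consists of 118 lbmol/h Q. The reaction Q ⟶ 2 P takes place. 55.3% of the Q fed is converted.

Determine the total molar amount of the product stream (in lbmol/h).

183 lbmol/h

Q reacted = 0.553 × 118 = 65.25 lbmol/h; ν_Q = −1, so ξ = 65.25/1 = 65.25 lbmol/h.
Outlet amounts (n = n₀ + ν ξ):
  Q: 118 − 1(65.25) = 52.75
  P: 0 + 2(65.25) = 130.5
Total out = 52.75 + 130.5 = 183.3 lbmol/h.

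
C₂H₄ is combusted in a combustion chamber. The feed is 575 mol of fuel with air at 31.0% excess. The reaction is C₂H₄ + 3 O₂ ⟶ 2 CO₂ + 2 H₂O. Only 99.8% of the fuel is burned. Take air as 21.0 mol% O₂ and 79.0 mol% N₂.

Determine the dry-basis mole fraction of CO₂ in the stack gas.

0.113

Stoichiometric O₂ = 3 × 575 = 1725 mol; O₂ fed = 1725 × 1.310 = 2260 mol.
N₂ fed = 2260 × 79/21 = 8501 mol.
Fuel reacted = 0.998 × 575 → ξ = 573.9 mol.
Outlet (n = n₀ + ν ξ):
  C₂H₄: 575 − 1(573.9) = 1.15
  O₂: 2260 − 3(573.9) = 538.2
  N₂: 8501 (inert)
  CO₂: 0 + 2(573.9) = 1148
  H₂O: 0 + 2(573.9) = 1148
Dry total = 10190 mol; y_CO₂ (dry) = 1148 / 10190 = 0.1127.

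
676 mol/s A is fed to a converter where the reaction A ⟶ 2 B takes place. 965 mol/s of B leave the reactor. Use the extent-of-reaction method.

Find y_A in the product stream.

For B: n = n₀ + 2ξ → 965 = 0 + 2ξ, giving ξ = 482.5 mol/s.
Outlet amounts (n = n₀ + ν ξ):
  A: 676 − 1(482.5) = 193.5
  B: 0 + 2(482.5) = 965
Total out = 1158 mol/s; y_A = 193.5 / 1158 = 0.167.

0.167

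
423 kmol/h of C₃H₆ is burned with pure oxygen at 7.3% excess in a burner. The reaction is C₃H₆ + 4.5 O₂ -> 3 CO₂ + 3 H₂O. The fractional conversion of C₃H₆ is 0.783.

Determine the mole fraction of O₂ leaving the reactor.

Stoichiometric O₂ = 4.5 × 423 = 1904 kmol/h; O₂ fed = 1904 × 1.073 = 2042 kmol/h.
Fuel reacted = 0.783 × 423 → ξ = 331.2 kmol/h.
Outlet (n = n₀ + ν ξ):
  C₃H₆: 423 − 1(331.2) = 91.79
  O₂: 2042 − 4.5(331.2) = 552
  CO₂: 0 + 3(331.2) = 993.6
  H₂O: 0 + 3(331.2) = 993.6
Total out = 2631 kmol/h; y_O₂ = 552 / 2631 = 0.2098.

0.21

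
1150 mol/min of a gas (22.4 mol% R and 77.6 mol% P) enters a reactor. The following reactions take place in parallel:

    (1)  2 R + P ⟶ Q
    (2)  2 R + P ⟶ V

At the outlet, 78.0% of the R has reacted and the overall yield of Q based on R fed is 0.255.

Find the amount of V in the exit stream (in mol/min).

34.8 mol/min

Yield of Q: 1ξ₁ / 257.6 = 0.255 → ξ₁ = 65.69 mol/min.
Conversion of R: 2ξ₁ + 2ξ₂ = 0.78 × 257.6 = 200.9 → ξ₂ = 34.78 mol/min.
Outlet amounts (n = n₀ + Σ ν·ξ):
  R: 257.6 − 2(65.69) − 2(34.78) = 56.67
  P: 892.4 − 1(65.69) − 1(34.78) = 791.9
  Q: 0 + 1(65.69) = 65.69
  V: 0 + 1(34.78) = 34.78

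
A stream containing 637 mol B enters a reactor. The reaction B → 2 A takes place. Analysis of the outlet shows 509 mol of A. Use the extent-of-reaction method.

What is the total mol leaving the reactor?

892 mol

For A: n = n₀ + 2ξ → 509 = 0 + 2ξ, giving ξ = 254.5 mol.
Outlet amounts (n = n₀ + ν ξ):
  B: 637 − 1(254.5) = 382.5
  A: 0 + 2(254.5) = 509
Total out = 382.5 + 509 = 891.5 mol.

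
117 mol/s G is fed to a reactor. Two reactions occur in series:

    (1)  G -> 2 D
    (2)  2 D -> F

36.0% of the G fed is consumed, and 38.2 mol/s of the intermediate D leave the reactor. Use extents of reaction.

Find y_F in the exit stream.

Conversion of G: G consumed = 1ξ₁ = 0.36 × 117 → ξ₁ = 42.12 mol/s.
D balance: n_D = 0 + 2ξ₁ − 2ξ₂ = 38.2 → ξ₂ = (2·42.12 − 38.2)/2 = 23.02 mol/s.
Outlet amounts (n = n₀ + Σ ν·ξ):
  G: 117 − 1(42.12) = 74.88
  D: 0 + 2(42.12) − 2(23.02) = 38.2
  F: 0 + 1(23.02) = 23.02
Total out = 136.1 mol/s; y_F = 23.02 / 136.1 = 0.1691.

0.169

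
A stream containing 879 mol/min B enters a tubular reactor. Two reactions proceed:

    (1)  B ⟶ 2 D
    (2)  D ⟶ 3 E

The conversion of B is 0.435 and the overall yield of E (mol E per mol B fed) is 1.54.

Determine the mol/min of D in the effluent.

314 mol/min

Conversion of B: B consumed = 1ξ₁ = 0.435 × 879 → ξ₁ = 382.4 mol/min.
Yield of E: 3ξ₂ / 879 = 1.54 → ξ₂ = 451.2 mol/min.
Outlet amounts (n = n₀ + Σ ν·ξ):
  B: 879 − 1(382.4) = 496.6
  D: 0 + 2(382.4) − 1(451.2) = 313.5
  E: 0 + 3(451.2) = 1354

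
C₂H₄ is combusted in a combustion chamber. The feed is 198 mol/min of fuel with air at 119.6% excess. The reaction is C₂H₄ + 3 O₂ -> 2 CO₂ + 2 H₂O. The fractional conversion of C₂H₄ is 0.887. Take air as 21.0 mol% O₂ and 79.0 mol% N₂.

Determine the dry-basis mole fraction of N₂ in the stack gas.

Stoichiometric O₂ = 3 × 198 = 594 mol/min; O₂ fed = 594 × 2.196 = 1304 mol/min.
N₂ fed = 1304 × 79/21 = 4907 mol/min.
Fuel reacted = 0.887 × 198 → ξ = 175.6 mol/min.
Outlet (n = n₀ + ν ξ):
  C₂H₄: 198 − 1(175.6) = 22.37
  O₂: 1304 − 3(175.6) = 777.5
  N₂: 4907 (inert)
  CO₂: 0 + 2(175.6) = 351.3
  H₂O: 0 + 2(175.6) = 351.3
Dry total = 6058 mol/min; y_N₂ (dry) = 4907 / 6058 = 0.81.

0.81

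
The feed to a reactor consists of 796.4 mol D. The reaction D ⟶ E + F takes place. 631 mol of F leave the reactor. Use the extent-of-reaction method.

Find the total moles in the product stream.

For F: n = n₀ + 1ξ → 631 = 0 + 1ξ, giving ξ = 631 mol.
Outlet amounts (n = n₀ + ν ξ):
  D: 796.4 − 1(631) = 165.4
  E: 0 + 1(631) = 631
  F: 0 + 1(631) = 631
Total out = 165.4 + 631 + 631 = 1427 mol.

1430 mol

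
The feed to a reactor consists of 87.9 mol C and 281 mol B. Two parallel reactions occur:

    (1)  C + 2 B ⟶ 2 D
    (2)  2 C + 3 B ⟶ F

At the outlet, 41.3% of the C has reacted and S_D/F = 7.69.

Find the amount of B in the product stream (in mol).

215 mol

Conversion of C: C consumed = 0.413 × 87.9 = 36.3 mol = 1ξ₁ + 2ξ₂.
Selectivity: 2ξ₁ / (1ξ₂) = 7.69 → ξ₁ = 3.845 ξ₂.
Substitute: (1·3.845 + 2) ξ₂ = 36.3 → ξ₂ = 6.211 mol, ξ₁ = 23.88 mol.
Outlet amounts (n = n₀ + Σ ν·ξ):
  C: 87.9 − 1(23.88) − 2(6.211) = 51.6
  B: 281 − 2(23.88) − 3(6.211) = 214.6
  D: 0 + 2(23.88) = 47.76
  F: 0 + 1(6.211) = 6.211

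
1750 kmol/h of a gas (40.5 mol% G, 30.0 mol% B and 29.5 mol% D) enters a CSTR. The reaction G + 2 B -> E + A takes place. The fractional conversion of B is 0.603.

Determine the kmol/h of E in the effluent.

158 kmol/h

B reacted = 0.603 × 525 = 316.6 kmol/h; ν_B = −2, so ξ = 316.6/2 = 158.3 kmol/h.
Outlet amounts (n = n₀ + ν ξ):
  G: 708.8 − 1(158.3) = 550.5
  B: 525 − 2(158.3) = 208.4
  E: 0 + 1(158.3) = 158.3
  A: 0 + 1(158.3) = 158.3
  D: 516.2 (inert)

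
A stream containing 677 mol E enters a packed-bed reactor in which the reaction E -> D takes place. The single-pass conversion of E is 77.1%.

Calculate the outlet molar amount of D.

E reacted = 0.771 × 677 = 522 mol; ν_E = −1, so ξ = 522/1 = 522 mol.
Outlet amounts (n = n₀ + ν ξ):
  E: 677 − 1(522) = 155
  D: 0 + 1(522) = 522

522 mol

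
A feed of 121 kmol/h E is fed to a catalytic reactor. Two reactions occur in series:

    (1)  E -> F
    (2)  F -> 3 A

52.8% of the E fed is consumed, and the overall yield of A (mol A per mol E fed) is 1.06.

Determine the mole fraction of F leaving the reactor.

Conversion of E: E consumed = 1ξ₁ = 0.528 × 121 → ξ₁ = 63.89 kmol/h.
Yield of A: 3ξ₂ / 121 = 1.06 → ξ₂ = 42.75 kmol/h.
Outlet amounts (n = n₀ + Σ ν·ξ):
  E: 121 − 1(63.89) = 57.11
  F: 0 + 1(63.89) − 1(42.75) = 21.13
  A: 0 + 3(42.75) = 128.3
Total out = 206.5 kmol/h; y_F = 21.13 / 206.5 = 0.1023.

0.102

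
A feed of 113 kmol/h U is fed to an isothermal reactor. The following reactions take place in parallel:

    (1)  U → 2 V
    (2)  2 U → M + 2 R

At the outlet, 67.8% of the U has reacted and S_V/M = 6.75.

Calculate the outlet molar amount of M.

14.3 kmol/h

Conversion of U: U consumed = 0.678 × 113 = 76.61 kmol/h = 1ξ₁ + 2ξ₂.
Selectivity: 2ξ₁ / (1ξ₂) = 6.75 → ξ₁ = 3.375 ξ₂.
Substitute: (1·3.375 + 2) ξ₂ = 76.61 → ξ₂ = 14.25 kmol/h, ξ₁ = 48.11 kmol/h.
Outlet amounts (n = n₀ + Σ ν·ξ):
  U: 113 − 1(48.11) − 2(14.25) = 36.39
  V: 0 + 2(48.11) = 96.21
  M: 0 + 1(14.25) = 14.25
  R: 0 + 2(14.25) = 28.51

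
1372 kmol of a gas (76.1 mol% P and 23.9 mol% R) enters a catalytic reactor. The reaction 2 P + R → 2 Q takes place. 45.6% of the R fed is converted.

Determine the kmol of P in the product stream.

745 kmol

R reacted = 0.456 × 327.9 = 149.5 kmol; ν_R = −1, so ξ = 149.5/1 = 149.5 kmol.
Outlet amounts (n = n₀ + ν ξ):
  P: 1044 − 2(149.5) = 745
  R: 327.9 − 1(149.5) = 178.4
  Q: 0 + 2(149.5) = 299.1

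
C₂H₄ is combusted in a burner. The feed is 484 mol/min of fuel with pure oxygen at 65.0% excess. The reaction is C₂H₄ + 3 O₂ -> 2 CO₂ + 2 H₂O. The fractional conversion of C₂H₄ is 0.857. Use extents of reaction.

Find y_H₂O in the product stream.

0.288

Stoichiometric O₂ = 3 × 484 = 1452 mol/min; O₂ fed = 1452 × 1.650 = 2396 mol/min.
Fuel reacted = 0.857 × 484 → ξ = 414.8 mol/min.
Outlet (n = n₀ + ν ξ):
  C₂H₄: 484 − 1(414.8) = 69.21
  O₂: 2396 − 3(414.8) = 1151
  CO₂: 0 + 2(414.8) = 829.6
  H₂O: 0 + 2(414.8) = 829.6
Total out = 2880 mol/min; y_H₂O = 829.6 / 2880 = 0.2881.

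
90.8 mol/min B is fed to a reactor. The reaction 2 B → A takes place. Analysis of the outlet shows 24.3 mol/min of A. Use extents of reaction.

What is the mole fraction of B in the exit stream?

For A: n = n₀ + 1ξ → 24.3 = 0 + 1ξ, giving ξ = 24.3 mol/min.
Outlet amounts (n = n₀ + ν ξ):
  B: 90.8 − 2(24.3) = 42.2
  A: 0 + 1(24.3) = 24.3
Total out = 66.5 mol/min; y_B = 42.2 / 66.5 = 0.6346.

0.635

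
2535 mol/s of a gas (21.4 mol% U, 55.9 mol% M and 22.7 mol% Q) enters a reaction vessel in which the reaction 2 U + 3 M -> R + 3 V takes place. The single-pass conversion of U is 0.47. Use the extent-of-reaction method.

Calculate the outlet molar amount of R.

U reacted = 0.47 × 542.5 = 255 mol/s; ν_U = −2, so ξ = 255/2 = 127.5 mol/s.
Outlet amounts (n = n₀ + ν ξ):
  U: 542.5 − 2(127.5) = 287.5
  M: 1417 − 3(127.5) = 1035
  R: 0 + 1(127.5) = 127.5
  V: 0 + 3(127.5) = 382.5
  Q: 575.4 (inert)

127 mol/s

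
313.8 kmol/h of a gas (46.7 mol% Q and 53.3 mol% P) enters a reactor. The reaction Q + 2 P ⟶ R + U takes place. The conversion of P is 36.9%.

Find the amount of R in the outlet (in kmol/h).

P reacted = 0.369 × 167.3 = 61.72 kmol/h; ν_P = −2, so ξ = 61.72/2 = 30.86 kmol/h.
Outlet amounts (n = n₀ + ν ξ):
  Q: 146.5 − 1(30.86) = 115.7
  P: 167.3 − 2(30.86) = 105.5
  R: 0 + 1(30.86) = 30.86
  U: 0 + 1(30.86) = 30.86

30.9 kmol/h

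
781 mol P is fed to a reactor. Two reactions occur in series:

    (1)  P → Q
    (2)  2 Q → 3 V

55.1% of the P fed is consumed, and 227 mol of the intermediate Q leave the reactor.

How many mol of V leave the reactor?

Conversion of P: P consumed = 1ξ₁ = 0.551 × 781 → ξ₁ = 430.3 mol.
Q balance: n_Q = 0 + 1ξ₁ − 2ξ₂ = 227 → ξ₂ = (1·430.3 − 227)/2 = 101.7 mol.
Outlet amounts (n = n₀ + Σ ν·ξ):
  P: 781 − 1(430.3) = 350.7
  Q: 0 + 1(430.3) − 2(101.7) = 227
  V: 0 + 3(101.7) = 305

305 mol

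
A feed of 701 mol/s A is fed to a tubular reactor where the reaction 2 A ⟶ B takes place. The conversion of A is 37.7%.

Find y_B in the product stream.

A reacted = 0.377 × 701 = 264.3 mol/s; ν_A = −2, so ξ = 264.3/2 = 132.1 mol/s.
Outlet amounts (n = n₀ + ν ξ):
  A: 701 − 2(132.1) = 436.7
  B: 0 + 1(132.1) = 132.1
Total out = 568.9 mol/s; y_B = 132.1 / 568.9 = 0.2323.

0.232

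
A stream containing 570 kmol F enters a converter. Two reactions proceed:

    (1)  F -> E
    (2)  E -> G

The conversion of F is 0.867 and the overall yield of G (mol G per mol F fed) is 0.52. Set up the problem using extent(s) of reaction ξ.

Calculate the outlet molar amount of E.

198 kmol

Conversion of F: F consumed = 1ξ₁ = 0.867 × 570 → ξ₁ = 494.2 kmol.
Yield of G: 1ξ₂ / 570 = 0.52 → ξ₂ = 296.4 kmol.
Outlet amounts (n = n₀ + Σ ν·ξ):
  F: 570 − 1(494.2) = 75.81
  E: 0 + 1(494.2) − 1(296.4) = 197.8
  G: 0 + 1(296.4) = 296.4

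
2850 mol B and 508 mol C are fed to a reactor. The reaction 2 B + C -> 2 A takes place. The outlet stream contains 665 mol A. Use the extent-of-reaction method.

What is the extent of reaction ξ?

ξ = 332 mol

For A: n = n₀ + 2ξ → 665 = 0 + 2ξ, giving ξ = 332.5 mol.
Outlet amounts (n = n₀ + ν ξ):
  B: 2850 − 2(332.5) = 2185
  C: 508 − 1(332.5) = 175.5
  A: 0 + 2(332.5) = 665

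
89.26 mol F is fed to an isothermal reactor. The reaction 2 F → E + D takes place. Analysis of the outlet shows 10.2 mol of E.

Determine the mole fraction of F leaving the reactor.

For E: n = n₀ + 1ξ → 10.2 = 0 + 1ξ, giving ξ = 10.2 mol.
Outlet amounts (n = n₀ + ν ξ):
  F: 89.26 − 2(10.2) = 68.86
  E: 0 + 1(10.2) = 10.2
  D: 0 + 1(10.2) = 10.2
Total out = 89.26 mol; y_F = 68.86 / 89.26 = 0.7715.

0.771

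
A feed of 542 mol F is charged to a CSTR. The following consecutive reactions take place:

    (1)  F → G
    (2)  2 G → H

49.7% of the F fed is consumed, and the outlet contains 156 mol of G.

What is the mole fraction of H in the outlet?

0.117

Conversion of F: F consumed = 1ξ₁ = 0.497 × 542 → ξ₁ = 269.4 mol.
G balance: n_G = 0 + 1ξ₁ − 2ξ₂ = 156 → ξ₂ = (1·269.4 − 156)/2 = 56.69 mol.
Outlet amounts (n = n₀ + Σ ν·ξ):
  F: 542 − 1(269.4) = 272.6
  G: 0 + 1(269.4) − 2(56.69) = 156
  H: 0 + 1(56.69) = 56.69
Total out = 485.3 mol; y_H = 56.69 / 485.3 = 0.1168.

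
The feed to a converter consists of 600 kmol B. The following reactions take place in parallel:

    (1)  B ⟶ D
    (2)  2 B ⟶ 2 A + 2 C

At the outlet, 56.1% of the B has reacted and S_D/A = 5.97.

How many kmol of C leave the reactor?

Conversion of B: B consumed = 0.561 × 600 = 336.6 kmol = 1ξ₁ + 2ξ₂.
Selectivity: 1ξ₁ / (2ξ₂) = 5.97 → ξ₁ = 11.94 ξ₂.
Substitute: (1·11.94 + 2) ξ₂ = 336.6 → ξ₂ = 24.15 kmol, ξ₁ = 288.3 kmol.
Outlet amounts (n = n₀ + Σ ν·ξ):
  B: 600 − 1(288.3) − 2(24.15) = 263.4
  D: 0 + 1(288.3) = 288.3
  A: 0 + 2(24.15) = 48.29
  C: 0 + 2(24.15) = 48.29

48.3 kmol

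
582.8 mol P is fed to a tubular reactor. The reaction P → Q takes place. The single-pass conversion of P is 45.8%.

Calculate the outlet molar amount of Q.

P reacted = 0.458 × 582.8 = 266.9 mol; ν_P = −1, so ξ = 266.9/1 = 266.9 mol.
Outlet amounts (n = n₀ + ν ξ):
  P: 582.8 − 1(266.9) = 315.9
  Q: 0 + 1(266.9) = 266.9

267 mol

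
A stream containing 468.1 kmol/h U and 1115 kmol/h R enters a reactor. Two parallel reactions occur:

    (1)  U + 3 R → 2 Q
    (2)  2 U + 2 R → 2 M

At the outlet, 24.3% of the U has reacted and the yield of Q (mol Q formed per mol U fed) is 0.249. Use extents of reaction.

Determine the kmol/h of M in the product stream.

55.5 kmol/h

Yield of Q: 2ξ₁ / 468.1 = 0.249 → ξ₁ = 58.28 kmol/h.
Conversion of U: 1ξ₁ + 2ξ₂ = 0.243 × 468.1 = 113.7 → ξ₂ = 27.73 kmol/h.
Outlet amounts (n = n₀ + Σ ν·ξ):
  U: 468.1 − 1(58.28) − 2(27.73) = 354.4
  R: 1115 − 3(58.28) − 2(27.73) = 884.7
  Q: 0 + 2(58.28) = 116.6
  M: 0 + 2(27.73) = 55.47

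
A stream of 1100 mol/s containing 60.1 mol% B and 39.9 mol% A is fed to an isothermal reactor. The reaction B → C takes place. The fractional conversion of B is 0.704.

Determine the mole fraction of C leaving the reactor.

0.423

B reacted = 0.704 × 661.1 = 465.4 mol/s; ν_B = −1, so ξ = 465.4/1 = 465.4 mol/s.
Outlet amounts (n = n₀ + ν ξ):
  B: 661.1 − 1(465.4) = 195.7
  C: 0 + 1(465.4) = 465.4
  A: 438.9 (inert)
Total out = 1100 mol/s; y_C = 465.4 / 1100 = 0.4231.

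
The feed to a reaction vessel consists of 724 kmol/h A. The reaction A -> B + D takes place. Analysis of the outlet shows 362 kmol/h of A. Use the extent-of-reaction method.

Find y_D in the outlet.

0.333

For A: n = n₀ − 1ξ → 362 = 724 − 1ξ, giving ξ = 362 kmol/h.
Outlet amounts (n = n₀ + ν ξ):
  A: 724 − 1(362) = 362
  B: 0 + 1(362) = 362
  D: 0 + 1(362) = 362
Total out = 1086 kmol/h; y_D = 362 / 1086 = 0.3333.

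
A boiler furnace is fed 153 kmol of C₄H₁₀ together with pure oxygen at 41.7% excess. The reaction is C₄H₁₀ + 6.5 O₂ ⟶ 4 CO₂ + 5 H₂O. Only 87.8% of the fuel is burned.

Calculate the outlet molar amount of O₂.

536 kmol

Stoichiometric O₂ = 6.5 × 153 = 994.5 kmol; O₂ fed = 994.5 × 1.417 = 1409 kmol.
Fuel reacted = 0.878 × 153 → ξ = 134.3 kmol.
Outlet (n = n₀ + ν ξ):
  C₄H₁₀: 153 − 1(134.3) = 18.67
  O₂: 1409 − 6.5(134.3) = 536
  CO₂: 0 + 4(134.3) = 537.3
  H₂O: 0 + 5(134.3) = 671.7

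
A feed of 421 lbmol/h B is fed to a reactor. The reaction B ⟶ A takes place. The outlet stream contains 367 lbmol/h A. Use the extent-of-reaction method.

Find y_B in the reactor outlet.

0.128

For A: n = n₀ + 1ξ → 367 = 0 + 1ξ, giving ξ = 367 lbmol/h.
Outlet amounts (n = n₀ + ν ξ):
  B: 421 − 1(367) = 54
  A: 0 + 1(367) = 367
Total out = 421 lbmol/h; y_B = 54 / 421 = 0.1283.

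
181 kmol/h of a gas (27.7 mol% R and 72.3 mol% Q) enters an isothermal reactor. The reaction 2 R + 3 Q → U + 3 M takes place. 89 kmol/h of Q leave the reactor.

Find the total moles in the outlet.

167 kmol/h

For Q: n = n₀ − 3ξ → 89 = 130.9 − 3ξ, giving ξ = 13.95 kmol/h.
Outlet amounts (n = n₀ + ν ξ):
  R: 50.14 − 2(13.95) = 22.23
  Q: 130.9 − 3(13.95) = 89
  U: 0 + 1(13.95) = 13.95
  M: 0 + 3(13.95) = 41.86
Total out = 22.23 + 89 + 13.95 + 41.86 = 167 kmol/h.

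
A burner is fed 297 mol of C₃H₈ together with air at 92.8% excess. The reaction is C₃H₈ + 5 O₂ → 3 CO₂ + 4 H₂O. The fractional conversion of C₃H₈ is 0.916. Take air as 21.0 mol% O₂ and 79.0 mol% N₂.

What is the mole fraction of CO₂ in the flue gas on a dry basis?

0.0622

Stoichiometric O₂ = 5 × 297 = 1485 mol; O₂ fed = 1485 × 1.928 = 2863 mol.
N₂ fed = 2863 × 79/21 = 10770 mol.
Fuel reacted = 0.916 × 297 → ξ = 272.1 mol.
Outlet (n = n₀ + ν ξ):
  C₃H₈: 297 − 1(272.1) = 24.95
  O₂: 2863 − 5(272.1) = 1503
  N₂: 10770 (inert)
  CO₂: 0 + 3(272.1) = 816.2
  H₂O: 0 + 4(272.1) = 1088
Dry total = 13110 mol; y_CO₂ (dry) = 816.2 / 13110 = 0.06223.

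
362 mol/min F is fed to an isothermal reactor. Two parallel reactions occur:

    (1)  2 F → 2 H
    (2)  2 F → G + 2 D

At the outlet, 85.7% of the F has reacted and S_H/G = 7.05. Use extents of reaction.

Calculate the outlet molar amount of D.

Conversion of F: F consumed = 0.857 × 362 = 310.2 mol/min = 2ξ₁ + 2ξ₂.
Selectivity: 2ξ₁ / (1ξ₂) = 7.05 → ξ₁ = 3.525 ξ₂.
Substitute: (2·3.525 + 2) ξ₂ = 310.2 → ξ₂ = 34.28 mol/min, ξ₁ = 120.8 mol/min.
Outlet amounts (n = n₀ + Σ ν·ξ):
  F: 362 − 2(120.8) − 2(34.28) = 51.77
  H: 0 + 2(120.8) = 241.7
  G: 0 + 1(34.28) = 34.28
  D: 0 + 2(34.28) = 68.56

68.6 mol/min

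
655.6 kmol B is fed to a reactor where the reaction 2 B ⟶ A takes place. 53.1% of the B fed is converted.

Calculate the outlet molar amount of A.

174 kmol

B reacted = 0.531 × 655.6 = 348.1 kmol; ν_B = −2, so ξ = 348.1/2 = 174.1 kmol.
Outlet amounts (n = n₀ + ν ξ):
  B: 655.6 − 2(174.1) = 307.5
  A: 0 + 1(174.1) = 174.1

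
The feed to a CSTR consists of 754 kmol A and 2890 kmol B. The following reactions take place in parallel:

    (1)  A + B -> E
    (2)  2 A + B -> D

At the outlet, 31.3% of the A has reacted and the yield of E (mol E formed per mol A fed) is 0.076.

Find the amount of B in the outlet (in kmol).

Yield of E: 1ξ₁ / 754 = 0.076 → ξ₁ = 57.3 kmol.
Conversion of A: 1ξ₁ + 2ξ₂ = 0.313 × 754 = 236 → ξ₂ = 89.35 kmol.
Outlet amounts (n = n₀ + Σ ν·ξ):
  A: 754 − 1(57.3) − 2(89.35) = 518
  B: 2890 − 1(57.3) − 1(89.35) = 2743
  E: 0 + 1(57.3) = 57.3
  D: 0 + 1(89.35) = 89.35

2740 kmol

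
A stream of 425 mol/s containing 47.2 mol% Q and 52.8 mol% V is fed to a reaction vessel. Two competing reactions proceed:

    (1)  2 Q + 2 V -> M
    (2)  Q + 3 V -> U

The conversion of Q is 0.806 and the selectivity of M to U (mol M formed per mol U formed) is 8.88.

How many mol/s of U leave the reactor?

Conversion of Q: Q consumed = 0.806 × 200.6 = 161.7 mol/s = 2ξ₁ + 1ξ₂.
Selectivity: 1ξ₁ / (1ξ₂) = 8.88 → ξ₁ = 8.88 ξ₂.
Substitute: (2·8.88 + 1) ξ₂ = 161.7 → ξ₂ = 8.619 mol/s, ξ₁ = 76.53 mol/s.
Outlet amounts (n = n₀ + Σ ν·ξ):
  Q: 200.6 − 2(76.53) − 1(8.619) = 38.92
  V: 224.4 − 2(76.53) − 3(8.619) = 45.48
  M: 0 + 1(76.53) = 76.53
  U: 0 + 1(8.619) = 8.619

8.62 mol/s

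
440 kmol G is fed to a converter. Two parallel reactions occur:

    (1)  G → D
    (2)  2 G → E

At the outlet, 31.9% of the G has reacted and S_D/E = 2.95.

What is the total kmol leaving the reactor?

412 kmol

Conversion of G: G consumed = 0.319 × 440 = 140.4 kmol = 1ξ₁ + 2ξ₂.
Selectivity: 1ξ₁ / (1ξ₂) = 2.95 → ξ₁ = 2.95 ξ₂.
Substitute: (1·2.95 + 2) ξ₂ = 140.4 → ξ₂ = 28.36 kmol, ξ₁ = 83.65 kmol.
Outlet amounts (n = n₀ + Σ ν·ξ):
  G: 440 − 1(83.65) − 2(28.36) = 299.6
  D: 0 + 1(83.65) = 83.65
  E: 0 + 1(28.36) = 28.36
Total out = 299.6 + 83.65 + 28.36 = 411.6 kmol.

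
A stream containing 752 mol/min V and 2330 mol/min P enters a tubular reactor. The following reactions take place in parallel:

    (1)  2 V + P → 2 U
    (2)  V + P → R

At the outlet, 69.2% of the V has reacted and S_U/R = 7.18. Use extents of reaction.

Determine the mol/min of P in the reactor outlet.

Conversion of V: V consumed = 0.692 × 752 = 520.4 mol/min = 2ξ₁ + 1ξ₂.
Selectivity: 2ξ₁ / (1ξ₂) = 7.18 → ξ₁ = 3.59 ξ₂.
Substitute: (2·3.59 + 1) ξ₂ = 520.4 → ξ₂ = 63.62 mol/min, ξ₁ = 228.4 mol/min.
Outlet amounts (n = n₀ + Σ ν·ξ):
  V: 752 − 2(228.4) − 1(63.62) = 231.6
  P: 2330 − 1(228.4) − 1(63.62) = 2038
  U: 0 + 2(228.4) = 456.8
  R: 0 + 1(63.62) = 63.62

2040 mol/min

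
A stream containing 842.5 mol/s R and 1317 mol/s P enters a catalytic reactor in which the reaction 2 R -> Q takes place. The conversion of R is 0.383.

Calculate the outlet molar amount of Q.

161 mol/s

R reacted = 0.383 × 842.5 = 322.7 mol/s; ν_R = −2, so ξ = 322.7/2 = 161.3 mol/s.
Outlet amounts (n = n₀ + ν ξ):
  R: 842.5 − 2(161.3) = 519.8
  Q: 0 + 1(161.3) = 161.3
  P: 1317 (inert)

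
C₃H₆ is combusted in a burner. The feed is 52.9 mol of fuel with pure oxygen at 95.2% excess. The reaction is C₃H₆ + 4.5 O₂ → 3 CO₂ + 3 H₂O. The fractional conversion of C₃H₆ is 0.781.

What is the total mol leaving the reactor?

Stoichiometric O₂ = 4.5 × 52.9 = 238 mol; O₂ fed = 238 × 1.952 = 464.7 mol.
Fuel reacted = 0.781 × 52.9 → ξ = 41.31 mol.
Outlet (n = n₀ + ν ξ):
  C₃H₆: 52.9 − 1(41.31) = 11.59
  O₂: 464.7 − 4.5(41.31) = 278.8
  CO₂: 0 + 3(41.31) = 123.9
  H₂O: 0 + 3(41.31) = 123.9
Total out = 11.59 + 278.8 + 123.9 + 123.9 = 538.2 mol.

538 mol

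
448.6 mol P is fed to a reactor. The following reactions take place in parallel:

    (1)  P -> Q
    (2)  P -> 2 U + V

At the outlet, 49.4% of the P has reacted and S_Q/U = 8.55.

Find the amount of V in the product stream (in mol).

Conversion of P: P consumed = 0.494 × 448.6 = 221.6 mol = 1ξ₁ + 1ξ₂.
Selectivity: 1ξ₁ / (2ξ₂) = 8.55 → ξ₁ = 17.1 ξ₂.
Substitute: (1·17.1 + 1) ξ₂ = 221.6 → ξ₂ = 12.24 mol, ξ₁ = 209.4 mol.
Outlet amounts (n = n₀ + Σ ν·ξ):
  P: 448.6 − 1(209.4) − 1(12.24) = 227
  Q: 0 + 1(209.4) = 209.4
  U: 0 + 2(12.24) = 24.49
  V: 0 + 1(12.24) = 12.24

12.2 mol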